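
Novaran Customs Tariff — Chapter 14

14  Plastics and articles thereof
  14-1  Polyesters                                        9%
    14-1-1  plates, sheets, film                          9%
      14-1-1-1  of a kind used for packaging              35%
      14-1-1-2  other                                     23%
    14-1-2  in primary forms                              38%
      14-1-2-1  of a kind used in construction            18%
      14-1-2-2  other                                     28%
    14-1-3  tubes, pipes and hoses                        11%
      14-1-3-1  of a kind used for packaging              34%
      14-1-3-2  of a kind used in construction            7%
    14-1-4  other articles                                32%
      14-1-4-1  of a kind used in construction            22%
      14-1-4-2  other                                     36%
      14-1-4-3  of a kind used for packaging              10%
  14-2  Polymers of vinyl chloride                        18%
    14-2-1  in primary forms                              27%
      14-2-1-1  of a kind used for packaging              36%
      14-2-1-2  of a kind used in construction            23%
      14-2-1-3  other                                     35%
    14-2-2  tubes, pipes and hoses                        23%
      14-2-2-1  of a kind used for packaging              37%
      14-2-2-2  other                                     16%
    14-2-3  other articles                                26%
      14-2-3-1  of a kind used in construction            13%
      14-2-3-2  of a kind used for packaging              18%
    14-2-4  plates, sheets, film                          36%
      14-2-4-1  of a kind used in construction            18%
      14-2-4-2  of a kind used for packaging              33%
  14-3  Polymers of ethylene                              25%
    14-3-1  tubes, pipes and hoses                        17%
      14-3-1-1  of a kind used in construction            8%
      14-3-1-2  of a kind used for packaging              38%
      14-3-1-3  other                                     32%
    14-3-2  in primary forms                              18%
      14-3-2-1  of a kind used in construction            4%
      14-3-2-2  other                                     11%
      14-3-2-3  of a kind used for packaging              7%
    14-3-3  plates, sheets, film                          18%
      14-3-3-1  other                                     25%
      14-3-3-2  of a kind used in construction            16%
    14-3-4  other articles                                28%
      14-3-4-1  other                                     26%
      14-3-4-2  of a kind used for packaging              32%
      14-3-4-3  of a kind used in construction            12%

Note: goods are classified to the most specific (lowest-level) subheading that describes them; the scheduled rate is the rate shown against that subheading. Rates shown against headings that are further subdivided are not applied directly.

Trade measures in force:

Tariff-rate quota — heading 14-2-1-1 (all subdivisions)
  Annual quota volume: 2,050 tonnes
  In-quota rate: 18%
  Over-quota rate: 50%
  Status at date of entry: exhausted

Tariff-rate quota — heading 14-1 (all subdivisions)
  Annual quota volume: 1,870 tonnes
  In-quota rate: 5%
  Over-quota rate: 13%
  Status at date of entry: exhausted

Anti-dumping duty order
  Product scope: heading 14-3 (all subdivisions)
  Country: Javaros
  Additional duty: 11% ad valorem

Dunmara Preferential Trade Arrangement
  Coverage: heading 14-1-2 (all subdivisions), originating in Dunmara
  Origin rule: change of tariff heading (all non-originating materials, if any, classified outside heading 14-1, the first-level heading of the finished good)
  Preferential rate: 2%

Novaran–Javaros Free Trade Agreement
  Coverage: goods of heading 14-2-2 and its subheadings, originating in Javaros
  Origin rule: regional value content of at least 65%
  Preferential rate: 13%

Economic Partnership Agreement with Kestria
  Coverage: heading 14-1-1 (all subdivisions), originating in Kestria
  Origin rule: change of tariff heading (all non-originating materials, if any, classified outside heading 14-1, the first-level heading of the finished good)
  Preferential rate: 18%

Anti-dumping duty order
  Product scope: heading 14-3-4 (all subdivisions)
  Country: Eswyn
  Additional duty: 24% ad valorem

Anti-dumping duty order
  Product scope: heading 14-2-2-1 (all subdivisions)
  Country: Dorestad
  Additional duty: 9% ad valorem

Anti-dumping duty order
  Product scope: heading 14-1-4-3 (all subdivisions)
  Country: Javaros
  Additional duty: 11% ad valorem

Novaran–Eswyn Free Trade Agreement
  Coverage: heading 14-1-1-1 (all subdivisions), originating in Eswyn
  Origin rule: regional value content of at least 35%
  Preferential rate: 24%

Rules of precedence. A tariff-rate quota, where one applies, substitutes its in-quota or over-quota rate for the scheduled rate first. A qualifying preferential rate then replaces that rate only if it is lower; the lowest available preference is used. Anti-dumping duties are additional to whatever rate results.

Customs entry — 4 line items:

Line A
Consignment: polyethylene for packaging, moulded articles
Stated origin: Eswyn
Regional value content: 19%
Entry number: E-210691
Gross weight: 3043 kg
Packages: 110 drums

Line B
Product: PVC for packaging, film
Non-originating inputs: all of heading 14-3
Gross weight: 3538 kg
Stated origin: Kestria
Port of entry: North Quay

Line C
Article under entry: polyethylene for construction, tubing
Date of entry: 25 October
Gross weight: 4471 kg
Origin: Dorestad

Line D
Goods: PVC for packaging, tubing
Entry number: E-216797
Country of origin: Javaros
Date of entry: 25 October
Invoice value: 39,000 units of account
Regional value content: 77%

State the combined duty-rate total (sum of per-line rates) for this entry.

110%

Line A: polyethylene → 14-3; moulded articles → 14-3-4; for packaging → 14-3-4-2. Scheduled 32%. Eswyn agreement on 14-1-1-1: 14-3-4-2 not covered; anti-dumping (Eswyn, 14-3-4): +24%; total 32% + 24% = 56%. → 56%.
Line B: PVC → 14-2; film → 14-2-4; for packaging → 14-2-4-2. Scheduled 33%. Kestria agreement on 14-1-1: 14-2-4-2 not covered. → 33%.
Line C: polyethylene → 14-3; tubing → 14-3-1; for construction → 14-3-1-1. Scheduled 8%. No special measure applies. → 8%.
Line D: PVC → 14-2; tubing → 14-2-2; for packaging → 14-2-2-1. Scheduled 37%. Javaros agreement on 14-2-2: RVC ≥ 65% → 13% available; preferential 13%. → 13%.
Sum: 56% + 33% + 8% + 13% = 110%.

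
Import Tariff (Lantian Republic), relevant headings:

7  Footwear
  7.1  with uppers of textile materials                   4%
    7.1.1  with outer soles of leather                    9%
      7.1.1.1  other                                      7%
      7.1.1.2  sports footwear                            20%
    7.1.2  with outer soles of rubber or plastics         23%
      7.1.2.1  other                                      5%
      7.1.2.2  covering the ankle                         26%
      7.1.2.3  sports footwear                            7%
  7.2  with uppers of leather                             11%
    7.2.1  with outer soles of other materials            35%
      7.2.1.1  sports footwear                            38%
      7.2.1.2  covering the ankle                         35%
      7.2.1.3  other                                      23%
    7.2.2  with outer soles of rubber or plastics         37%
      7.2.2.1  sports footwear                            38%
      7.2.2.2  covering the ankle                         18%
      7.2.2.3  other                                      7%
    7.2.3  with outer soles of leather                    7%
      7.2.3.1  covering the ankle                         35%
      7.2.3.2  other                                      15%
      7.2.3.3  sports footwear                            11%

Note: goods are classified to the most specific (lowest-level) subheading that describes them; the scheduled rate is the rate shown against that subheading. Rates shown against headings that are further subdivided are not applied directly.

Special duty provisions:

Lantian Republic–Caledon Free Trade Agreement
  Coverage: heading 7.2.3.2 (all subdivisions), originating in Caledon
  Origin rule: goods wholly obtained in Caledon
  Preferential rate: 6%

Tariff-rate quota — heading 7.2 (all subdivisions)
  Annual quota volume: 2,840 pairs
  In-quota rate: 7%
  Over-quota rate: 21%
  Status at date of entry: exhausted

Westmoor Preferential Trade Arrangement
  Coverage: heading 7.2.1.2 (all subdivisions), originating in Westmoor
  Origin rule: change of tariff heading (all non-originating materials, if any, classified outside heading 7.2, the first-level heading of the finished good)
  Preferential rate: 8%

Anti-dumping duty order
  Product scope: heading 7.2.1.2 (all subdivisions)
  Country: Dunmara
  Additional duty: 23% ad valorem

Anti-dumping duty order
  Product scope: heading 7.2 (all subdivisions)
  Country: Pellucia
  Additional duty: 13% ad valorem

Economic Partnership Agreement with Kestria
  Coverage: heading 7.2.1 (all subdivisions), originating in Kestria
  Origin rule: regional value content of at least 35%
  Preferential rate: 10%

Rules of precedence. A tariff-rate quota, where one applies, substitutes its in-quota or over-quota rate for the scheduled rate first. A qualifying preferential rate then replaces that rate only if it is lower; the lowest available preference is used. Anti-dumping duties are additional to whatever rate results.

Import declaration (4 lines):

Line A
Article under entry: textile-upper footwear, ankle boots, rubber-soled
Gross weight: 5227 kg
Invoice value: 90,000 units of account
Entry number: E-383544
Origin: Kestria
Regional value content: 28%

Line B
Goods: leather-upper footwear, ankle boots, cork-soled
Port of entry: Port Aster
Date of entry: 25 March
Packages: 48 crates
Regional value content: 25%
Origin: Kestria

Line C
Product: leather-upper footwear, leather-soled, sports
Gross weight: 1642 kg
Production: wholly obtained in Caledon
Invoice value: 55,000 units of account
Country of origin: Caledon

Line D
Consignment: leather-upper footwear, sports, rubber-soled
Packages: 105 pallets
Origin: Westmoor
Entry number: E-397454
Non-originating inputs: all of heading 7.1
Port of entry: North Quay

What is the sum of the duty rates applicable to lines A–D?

89%

Line A: textile-upper → 7.1; rubber-soled → 7.1.2; ankle boots → 7.1.2.2. Scheduled 26%. Kestria agreement on 7.2.1: 7.1.2.2 not covered. → 26%.
Line B: leather-upper → 7.2; cork-soled → 7.2.1; ankle boots → 7.2.1.2. Scheduled 35%. quota on 7.2 exhausted → over-quota 21%; Kestria agreement on 7.2.1: RVC < 35%. → 21%.
Line C: leather-upper → 7.2; leather-soled → 7.2.3; sports → 7.2.3.3. Scheduled 11%. quota on 7.2 exhausted → over-quota 21%; Caledon agreement on 7.2.3.2: 7.2.3.3 not covered. → 21%.
Line D: leather-upper → 7.2; rubber-soled → 7.2.2; sports → 7.2.2.1. Scheduled 38%. quota on 7.2 exhausted → over-quota 21%; Westmoor agreement on 7.2.1.2: 7.2.2.1 not covered. → 21%.
Sum: 26% + 21% + 21% + 21% = 89%.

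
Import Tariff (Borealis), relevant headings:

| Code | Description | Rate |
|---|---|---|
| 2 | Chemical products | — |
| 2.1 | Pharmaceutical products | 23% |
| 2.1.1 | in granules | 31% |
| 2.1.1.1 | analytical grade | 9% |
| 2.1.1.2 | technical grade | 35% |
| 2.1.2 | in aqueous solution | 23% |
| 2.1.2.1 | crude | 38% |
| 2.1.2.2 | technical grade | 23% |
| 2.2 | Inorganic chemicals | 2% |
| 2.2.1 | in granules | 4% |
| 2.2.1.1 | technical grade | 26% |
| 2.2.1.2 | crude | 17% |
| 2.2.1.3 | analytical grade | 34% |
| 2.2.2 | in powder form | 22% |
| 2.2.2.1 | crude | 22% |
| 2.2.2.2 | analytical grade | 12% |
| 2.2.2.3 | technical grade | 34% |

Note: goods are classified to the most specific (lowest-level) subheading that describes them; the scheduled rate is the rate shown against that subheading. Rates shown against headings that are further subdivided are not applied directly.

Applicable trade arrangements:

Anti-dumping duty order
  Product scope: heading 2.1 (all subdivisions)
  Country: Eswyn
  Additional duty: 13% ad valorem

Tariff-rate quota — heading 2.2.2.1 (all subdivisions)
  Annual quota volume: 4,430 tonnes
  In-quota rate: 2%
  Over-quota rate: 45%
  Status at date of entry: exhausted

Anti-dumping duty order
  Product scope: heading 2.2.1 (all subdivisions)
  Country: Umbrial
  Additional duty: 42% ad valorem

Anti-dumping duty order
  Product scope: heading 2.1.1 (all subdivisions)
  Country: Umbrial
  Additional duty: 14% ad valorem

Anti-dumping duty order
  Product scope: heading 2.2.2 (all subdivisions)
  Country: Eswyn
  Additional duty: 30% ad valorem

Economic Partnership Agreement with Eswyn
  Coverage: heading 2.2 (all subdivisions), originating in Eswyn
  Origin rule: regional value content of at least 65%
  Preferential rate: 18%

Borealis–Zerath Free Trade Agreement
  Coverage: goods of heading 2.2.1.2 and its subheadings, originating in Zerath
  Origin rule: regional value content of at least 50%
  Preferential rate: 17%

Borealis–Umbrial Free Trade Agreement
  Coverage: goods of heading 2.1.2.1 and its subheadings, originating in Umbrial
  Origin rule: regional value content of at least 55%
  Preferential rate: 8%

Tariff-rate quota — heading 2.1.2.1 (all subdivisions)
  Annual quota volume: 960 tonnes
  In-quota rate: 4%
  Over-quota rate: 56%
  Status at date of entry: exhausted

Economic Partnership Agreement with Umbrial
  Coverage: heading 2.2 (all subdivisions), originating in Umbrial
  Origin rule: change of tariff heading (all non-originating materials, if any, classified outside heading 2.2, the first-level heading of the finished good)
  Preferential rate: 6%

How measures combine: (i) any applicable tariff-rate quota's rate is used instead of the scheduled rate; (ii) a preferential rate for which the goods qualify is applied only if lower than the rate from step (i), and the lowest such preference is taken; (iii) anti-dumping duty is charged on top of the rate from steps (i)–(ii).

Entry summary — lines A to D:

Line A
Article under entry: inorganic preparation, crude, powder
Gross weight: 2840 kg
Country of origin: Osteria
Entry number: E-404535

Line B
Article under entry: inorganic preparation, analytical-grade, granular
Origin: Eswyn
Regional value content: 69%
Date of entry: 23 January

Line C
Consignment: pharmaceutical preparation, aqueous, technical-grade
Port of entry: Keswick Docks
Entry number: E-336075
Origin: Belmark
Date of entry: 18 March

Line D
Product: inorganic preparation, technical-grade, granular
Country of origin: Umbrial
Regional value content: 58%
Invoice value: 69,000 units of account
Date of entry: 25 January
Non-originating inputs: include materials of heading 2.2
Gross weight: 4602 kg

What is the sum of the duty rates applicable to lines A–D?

Line A: inorganic → 2.2; powder → 2.2.2; crude → 2.2.2.1. Scheduled 22%. quota on 2.2.2.1 exhausted → over-quota 45%. → 45%.
Line B: inorganic → 2.2; granular → 2.2.1; analytical-grade → 2.2.1.3. Scheduled 34%. Eswyn agreement on 2.2: RVC ≥ 65% → 18% available; preferential 18%. → 18%.
Line C: pharmaceutical → 2.1; aqueous → 2.1.2; technical-grade → 2.1.2.2. Scheduled 23%. No special measure applies. → 23%.
Line D: inorganic → 2.2; granular → 2.2.1; technical-grade → 2.2.1.1. Scheduled 26%. Umbrial agreement on 2.1.2.1: 2.2.1.1 not covered; Umbrial agreement on 2.2: CTH not met; anti-dumping (Umbrial, 2.2.1): +42%; total 26% + 42% = 68%. → 68%.
Sum: 45% + 18% + 23% + 68% = 154%.

154%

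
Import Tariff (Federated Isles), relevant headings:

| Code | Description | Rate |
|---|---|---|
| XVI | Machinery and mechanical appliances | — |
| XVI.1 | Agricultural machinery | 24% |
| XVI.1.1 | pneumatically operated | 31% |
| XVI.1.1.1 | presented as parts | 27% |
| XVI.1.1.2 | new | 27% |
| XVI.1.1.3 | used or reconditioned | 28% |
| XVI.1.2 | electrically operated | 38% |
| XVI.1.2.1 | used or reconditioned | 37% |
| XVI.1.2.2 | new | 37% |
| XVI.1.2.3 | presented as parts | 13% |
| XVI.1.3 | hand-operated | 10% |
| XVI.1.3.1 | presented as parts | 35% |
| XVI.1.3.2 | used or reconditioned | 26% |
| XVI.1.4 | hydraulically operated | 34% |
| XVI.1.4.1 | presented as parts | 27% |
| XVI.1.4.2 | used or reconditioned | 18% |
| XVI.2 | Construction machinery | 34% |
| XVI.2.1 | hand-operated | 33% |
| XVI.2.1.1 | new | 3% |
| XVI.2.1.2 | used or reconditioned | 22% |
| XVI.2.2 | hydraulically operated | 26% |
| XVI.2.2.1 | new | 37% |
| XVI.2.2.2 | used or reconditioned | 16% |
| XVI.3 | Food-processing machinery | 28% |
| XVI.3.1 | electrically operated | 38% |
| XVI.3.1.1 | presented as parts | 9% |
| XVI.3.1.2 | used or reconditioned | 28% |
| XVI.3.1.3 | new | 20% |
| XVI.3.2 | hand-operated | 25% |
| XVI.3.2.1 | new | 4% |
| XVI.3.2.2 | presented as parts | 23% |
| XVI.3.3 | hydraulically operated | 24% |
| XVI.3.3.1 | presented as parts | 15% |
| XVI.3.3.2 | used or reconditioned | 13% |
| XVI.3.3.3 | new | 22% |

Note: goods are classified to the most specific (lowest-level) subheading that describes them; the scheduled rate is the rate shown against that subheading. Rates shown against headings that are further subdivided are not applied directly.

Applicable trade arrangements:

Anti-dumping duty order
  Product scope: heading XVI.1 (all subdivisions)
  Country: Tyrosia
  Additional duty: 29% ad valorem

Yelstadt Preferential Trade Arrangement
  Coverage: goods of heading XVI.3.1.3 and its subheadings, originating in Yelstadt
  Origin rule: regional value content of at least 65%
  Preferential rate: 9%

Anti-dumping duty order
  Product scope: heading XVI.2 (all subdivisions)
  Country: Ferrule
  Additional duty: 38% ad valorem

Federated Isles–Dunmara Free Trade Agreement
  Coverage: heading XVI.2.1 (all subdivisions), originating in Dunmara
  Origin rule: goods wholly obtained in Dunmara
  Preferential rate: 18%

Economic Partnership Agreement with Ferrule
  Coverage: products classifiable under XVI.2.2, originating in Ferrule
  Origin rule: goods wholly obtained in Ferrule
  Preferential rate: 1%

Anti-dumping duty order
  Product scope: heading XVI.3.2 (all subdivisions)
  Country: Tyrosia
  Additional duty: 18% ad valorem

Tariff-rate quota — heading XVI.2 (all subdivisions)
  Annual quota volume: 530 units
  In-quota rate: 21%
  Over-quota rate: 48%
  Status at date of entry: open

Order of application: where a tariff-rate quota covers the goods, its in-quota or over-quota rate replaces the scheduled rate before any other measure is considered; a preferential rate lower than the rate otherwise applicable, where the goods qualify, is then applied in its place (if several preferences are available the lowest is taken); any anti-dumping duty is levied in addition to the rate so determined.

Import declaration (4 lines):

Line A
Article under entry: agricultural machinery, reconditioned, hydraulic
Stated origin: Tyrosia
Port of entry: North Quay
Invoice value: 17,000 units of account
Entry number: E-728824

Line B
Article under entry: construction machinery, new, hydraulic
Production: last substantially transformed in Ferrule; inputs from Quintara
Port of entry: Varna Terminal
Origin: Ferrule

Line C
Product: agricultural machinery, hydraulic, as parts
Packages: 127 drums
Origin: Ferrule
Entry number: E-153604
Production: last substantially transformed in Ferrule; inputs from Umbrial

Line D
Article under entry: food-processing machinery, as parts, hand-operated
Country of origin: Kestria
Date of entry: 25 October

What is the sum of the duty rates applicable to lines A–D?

156%

Line A: agricultural → XVI.1; hydraulic → XVI.1.4; reconditioned → XVI.1.4.2. Scheduled 18%. anti-dumping (Tyrosia, XVI.1): +29%; total 18% + 29% = 47%. → 47%.
Line B: construction → XVI.2; hydraulic → XVI.2.2; new → XVI.2.2.1. Scheduled 37%. quota on XVI.2 open → in-quota 21%; Ferrule agreement on XVI.2.2: not wholly obtained; anti-dumping (Ferrule, XVI.2): +38%; total 21% + 38% = 59%. → 59%.
Line C: agricultural → XVI.1; hydraulic → XVI.1.4; as parts → XVI.1.4.1. Scheduled 27%. Ferrule agreement on XVI.2.2: XVI.1.4.1 not covered. → 27%.
Line D: food-processing → XVI.3; hand-operated → XVI.3.2; as parts → XVI.3.2.2. Scheduled 23%. No special measure applies. → 23%.
Sum: 47% + 59% + 27% + 23% = 156%.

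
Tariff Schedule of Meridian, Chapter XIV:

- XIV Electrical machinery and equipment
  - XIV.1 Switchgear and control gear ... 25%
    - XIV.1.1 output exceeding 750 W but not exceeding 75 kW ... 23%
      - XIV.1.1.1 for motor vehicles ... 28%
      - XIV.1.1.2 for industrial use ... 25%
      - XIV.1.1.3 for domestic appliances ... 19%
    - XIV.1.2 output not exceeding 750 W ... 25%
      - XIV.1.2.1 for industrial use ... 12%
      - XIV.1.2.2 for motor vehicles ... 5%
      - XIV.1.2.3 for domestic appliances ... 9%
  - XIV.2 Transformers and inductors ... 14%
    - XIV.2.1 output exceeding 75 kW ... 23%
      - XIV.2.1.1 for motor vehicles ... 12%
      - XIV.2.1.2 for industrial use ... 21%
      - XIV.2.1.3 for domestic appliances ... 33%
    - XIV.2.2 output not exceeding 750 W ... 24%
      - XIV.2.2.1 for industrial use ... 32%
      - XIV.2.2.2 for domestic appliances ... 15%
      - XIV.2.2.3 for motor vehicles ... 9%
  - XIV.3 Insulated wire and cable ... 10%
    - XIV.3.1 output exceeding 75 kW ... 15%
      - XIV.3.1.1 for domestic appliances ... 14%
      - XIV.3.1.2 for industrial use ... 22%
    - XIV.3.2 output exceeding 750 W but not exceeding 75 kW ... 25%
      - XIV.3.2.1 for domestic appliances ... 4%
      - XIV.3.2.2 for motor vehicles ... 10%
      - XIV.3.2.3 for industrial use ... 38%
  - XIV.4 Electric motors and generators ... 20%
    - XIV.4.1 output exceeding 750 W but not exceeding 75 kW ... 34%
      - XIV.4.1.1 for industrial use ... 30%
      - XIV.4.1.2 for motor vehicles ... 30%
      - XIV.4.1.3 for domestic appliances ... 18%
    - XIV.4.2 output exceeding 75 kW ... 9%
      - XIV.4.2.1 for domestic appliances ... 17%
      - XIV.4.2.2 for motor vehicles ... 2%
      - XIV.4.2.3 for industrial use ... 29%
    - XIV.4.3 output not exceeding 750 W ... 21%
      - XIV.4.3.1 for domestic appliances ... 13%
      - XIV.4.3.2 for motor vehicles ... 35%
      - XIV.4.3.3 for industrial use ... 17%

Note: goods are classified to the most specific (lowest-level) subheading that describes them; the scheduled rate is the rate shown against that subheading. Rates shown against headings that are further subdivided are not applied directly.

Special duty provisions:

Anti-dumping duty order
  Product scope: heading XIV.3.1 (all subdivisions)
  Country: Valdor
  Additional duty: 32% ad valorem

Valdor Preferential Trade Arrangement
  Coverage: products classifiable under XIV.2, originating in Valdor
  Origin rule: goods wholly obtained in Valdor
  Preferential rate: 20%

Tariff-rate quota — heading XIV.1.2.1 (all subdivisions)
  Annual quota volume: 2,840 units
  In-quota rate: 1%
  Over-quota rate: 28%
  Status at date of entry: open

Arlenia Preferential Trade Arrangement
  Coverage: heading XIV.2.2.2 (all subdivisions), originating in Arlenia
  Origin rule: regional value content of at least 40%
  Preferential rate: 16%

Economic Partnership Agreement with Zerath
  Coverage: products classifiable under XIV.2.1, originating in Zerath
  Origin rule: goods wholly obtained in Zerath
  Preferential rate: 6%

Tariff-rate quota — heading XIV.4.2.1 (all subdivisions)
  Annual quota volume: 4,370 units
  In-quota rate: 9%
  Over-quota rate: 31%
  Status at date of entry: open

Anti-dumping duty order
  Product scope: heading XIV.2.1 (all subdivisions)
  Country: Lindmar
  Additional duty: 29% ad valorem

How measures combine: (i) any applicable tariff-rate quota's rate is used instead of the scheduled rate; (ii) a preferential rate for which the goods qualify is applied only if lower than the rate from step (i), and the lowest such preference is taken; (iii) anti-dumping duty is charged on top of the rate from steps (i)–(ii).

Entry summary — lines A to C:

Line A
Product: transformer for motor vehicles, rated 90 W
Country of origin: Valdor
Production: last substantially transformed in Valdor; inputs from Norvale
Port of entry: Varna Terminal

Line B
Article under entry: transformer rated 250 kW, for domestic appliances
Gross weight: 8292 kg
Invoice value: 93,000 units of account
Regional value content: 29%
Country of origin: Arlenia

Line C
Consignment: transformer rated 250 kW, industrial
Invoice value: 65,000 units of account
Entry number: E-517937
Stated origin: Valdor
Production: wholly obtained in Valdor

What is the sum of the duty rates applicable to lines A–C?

Line A: transformer → XIV.2; rated 90 W → XIV.2.2; for motor vehicles → XIV.2.2.3. Scheduled 9%. Valdor agreement on XIV.2: not wholly obtained. → 9%.
Line B: transformer → XIV.2; rated 250 kW → XIV.2.1; for domestic appliances → XIV.2.1.3. Scheduled 33%. Arlenia agreement on XIV.2.2.2: XIV.2.1.3 not covered. → 33%.
Line C: transformer → XIV.2; rated 250 kW → XIV.2.1; industrial → XIV.2.1.2. Scheduled 21%. Valdor agreement on XIV.2: wholly obtained → 20% available; preferential 20%. → 20%.
Sum: 9% + 33% + 20% = 62%.

62%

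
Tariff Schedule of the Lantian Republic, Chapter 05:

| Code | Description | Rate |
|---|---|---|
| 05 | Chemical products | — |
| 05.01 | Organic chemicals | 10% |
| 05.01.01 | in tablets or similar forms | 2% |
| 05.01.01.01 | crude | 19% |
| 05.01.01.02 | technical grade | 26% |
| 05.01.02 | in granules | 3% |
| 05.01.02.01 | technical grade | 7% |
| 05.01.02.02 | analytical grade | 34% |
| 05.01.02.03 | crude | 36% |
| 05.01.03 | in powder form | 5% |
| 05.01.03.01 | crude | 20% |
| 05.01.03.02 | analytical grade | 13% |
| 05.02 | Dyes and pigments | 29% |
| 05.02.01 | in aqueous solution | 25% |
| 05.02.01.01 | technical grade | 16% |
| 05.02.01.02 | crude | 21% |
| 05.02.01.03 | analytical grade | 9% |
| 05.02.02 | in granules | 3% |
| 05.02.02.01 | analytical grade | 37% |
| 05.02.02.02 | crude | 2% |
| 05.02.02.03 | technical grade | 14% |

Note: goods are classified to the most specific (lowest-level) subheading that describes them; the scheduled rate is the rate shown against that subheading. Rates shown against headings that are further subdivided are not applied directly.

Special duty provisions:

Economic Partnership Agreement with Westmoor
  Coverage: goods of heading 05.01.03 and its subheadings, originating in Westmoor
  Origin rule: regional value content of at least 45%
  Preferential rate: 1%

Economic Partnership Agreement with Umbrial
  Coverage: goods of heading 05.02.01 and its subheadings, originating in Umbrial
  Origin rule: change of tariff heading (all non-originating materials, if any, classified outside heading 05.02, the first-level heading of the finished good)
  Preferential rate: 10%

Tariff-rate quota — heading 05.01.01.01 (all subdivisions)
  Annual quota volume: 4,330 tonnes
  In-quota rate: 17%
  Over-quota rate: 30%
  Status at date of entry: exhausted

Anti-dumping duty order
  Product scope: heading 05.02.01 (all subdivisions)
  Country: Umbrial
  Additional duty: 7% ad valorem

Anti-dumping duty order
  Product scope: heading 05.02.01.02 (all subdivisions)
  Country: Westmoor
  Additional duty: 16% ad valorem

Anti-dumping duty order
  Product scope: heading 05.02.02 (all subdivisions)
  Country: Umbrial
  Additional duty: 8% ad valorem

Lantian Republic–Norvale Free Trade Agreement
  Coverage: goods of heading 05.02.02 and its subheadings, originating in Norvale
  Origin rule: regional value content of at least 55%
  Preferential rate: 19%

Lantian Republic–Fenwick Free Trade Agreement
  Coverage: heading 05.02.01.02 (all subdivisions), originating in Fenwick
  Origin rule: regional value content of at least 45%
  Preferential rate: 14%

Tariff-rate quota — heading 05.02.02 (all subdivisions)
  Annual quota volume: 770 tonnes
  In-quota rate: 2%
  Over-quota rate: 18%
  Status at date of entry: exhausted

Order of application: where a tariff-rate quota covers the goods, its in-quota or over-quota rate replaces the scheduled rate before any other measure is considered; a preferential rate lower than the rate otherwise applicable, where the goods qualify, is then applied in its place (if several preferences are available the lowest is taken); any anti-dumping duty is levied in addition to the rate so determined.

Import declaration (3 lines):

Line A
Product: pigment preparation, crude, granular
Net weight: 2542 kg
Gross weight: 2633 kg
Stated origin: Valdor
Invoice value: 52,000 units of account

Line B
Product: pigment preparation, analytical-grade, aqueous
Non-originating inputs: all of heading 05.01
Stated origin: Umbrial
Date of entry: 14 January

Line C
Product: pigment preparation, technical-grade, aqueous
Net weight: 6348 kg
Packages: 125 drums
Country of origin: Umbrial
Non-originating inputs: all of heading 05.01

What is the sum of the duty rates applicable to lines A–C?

Line A: pigment → 05.02; granular → 05.02.02; crude → 05.02.02.02. Scheduled 2%. quota on 05.02.02 exhausted → over-quota 18%. → 18%.
Line B: pigment → 05.02; aqueous → 05.02.01; analytical-grade → 05.02.01.03. Scheduled 9%. Umbrial agreement on 05.02.01: CTH met → 10% available; preference 10% not lower than 9% → no reduction; anti-dumping (Umbrial, 05.02.01): +7%; total 9% + 7% = 16%. → 16%.
Line C: pigment → 05.02; aqueous → 05.02.01; technical-grade → 05.02.01.01. Scheduled 16%. Umbrial agreement on 05.02.01: CTH met → 10% available; preferential 10%; anti-dumping (Umbrial, 05.02.01): +7%; total 10% + 7% = 17%. → 17%.
Sum: 18% + 16% + 17% = 51%.

51%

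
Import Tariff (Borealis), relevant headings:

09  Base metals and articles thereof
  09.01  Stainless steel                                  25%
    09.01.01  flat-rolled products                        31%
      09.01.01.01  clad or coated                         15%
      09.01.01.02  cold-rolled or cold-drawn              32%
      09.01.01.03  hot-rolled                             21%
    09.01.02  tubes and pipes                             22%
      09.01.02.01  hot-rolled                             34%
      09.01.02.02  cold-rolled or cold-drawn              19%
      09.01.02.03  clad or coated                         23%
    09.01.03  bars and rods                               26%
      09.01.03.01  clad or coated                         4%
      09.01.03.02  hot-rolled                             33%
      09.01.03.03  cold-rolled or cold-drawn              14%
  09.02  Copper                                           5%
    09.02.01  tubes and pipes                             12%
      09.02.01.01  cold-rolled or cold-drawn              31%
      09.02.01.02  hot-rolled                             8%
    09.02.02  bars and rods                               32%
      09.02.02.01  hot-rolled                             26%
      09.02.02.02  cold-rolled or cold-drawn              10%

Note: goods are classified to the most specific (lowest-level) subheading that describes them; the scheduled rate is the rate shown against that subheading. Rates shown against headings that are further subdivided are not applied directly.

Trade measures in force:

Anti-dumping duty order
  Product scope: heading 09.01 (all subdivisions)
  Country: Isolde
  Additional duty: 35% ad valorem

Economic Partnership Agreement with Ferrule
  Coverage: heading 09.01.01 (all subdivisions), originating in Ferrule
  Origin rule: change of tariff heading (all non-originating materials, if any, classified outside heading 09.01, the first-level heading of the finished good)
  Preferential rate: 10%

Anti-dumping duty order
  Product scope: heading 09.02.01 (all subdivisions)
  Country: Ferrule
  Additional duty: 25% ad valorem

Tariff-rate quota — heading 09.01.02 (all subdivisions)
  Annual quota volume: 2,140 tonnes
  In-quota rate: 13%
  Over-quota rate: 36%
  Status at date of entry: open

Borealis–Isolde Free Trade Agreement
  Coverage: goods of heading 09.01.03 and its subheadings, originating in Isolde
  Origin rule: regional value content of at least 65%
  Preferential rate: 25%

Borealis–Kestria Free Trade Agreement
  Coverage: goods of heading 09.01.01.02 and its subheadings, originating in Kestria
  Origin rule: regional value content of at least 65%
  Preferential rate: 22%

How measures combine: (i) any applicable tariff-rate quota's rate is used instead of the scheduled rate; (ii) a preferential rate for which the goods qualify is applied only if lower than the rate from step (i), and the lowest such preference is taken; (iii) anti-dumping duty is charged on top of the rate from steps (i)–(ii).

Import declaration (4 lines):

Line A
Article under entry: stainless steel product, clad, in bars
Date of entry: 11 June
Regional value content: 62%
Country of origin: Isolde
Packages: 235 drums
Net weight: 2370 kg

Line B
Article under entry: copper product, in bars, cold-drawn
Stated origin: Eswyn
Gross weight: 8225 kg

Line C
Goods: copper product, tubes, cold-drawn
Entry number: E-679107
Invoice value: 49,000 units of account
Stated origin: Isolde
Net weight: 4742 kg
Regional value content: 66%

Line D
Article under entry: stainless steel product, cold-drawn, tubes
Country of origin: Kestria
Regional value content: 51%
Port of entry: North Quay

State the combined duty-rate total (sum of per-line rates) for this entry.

Line A: stainless steel → 09.01; in bars → 09.01.03; clad → 09.01.03.01. Scheduled 4%. Isolde agreement on 09.01.03: RVC < 65%; anti-dumping (Isolde, 09.01): +35%; total 4% + 35% = 39%. → 39%.
Line B: copper → 09.02; in bars → 09.02.02; cold-drawn → 09.02.02.02. Scheduled 10%. No special measure applies. → 10%.
Line C: copper → 09.02; tubes → 09.02.01; cold-drawn → 09.02.01.01. Scheduled 31%. Isolde agreement on 09.01.03: 09.02.01.01 not covered. → 31%.
Line D: stainless steel → 09.01; tubes → 09.01.02; cold-drawn → 09.01.02.02. Scheduled 19%. quota on 09.01.02 open → in-quota 13%; Kestria agreement on 09.01.01.02: 09.01.02.02 not covered. → 13%.
Sum: 39% + 10% + 31% + 13% = 93%.

93%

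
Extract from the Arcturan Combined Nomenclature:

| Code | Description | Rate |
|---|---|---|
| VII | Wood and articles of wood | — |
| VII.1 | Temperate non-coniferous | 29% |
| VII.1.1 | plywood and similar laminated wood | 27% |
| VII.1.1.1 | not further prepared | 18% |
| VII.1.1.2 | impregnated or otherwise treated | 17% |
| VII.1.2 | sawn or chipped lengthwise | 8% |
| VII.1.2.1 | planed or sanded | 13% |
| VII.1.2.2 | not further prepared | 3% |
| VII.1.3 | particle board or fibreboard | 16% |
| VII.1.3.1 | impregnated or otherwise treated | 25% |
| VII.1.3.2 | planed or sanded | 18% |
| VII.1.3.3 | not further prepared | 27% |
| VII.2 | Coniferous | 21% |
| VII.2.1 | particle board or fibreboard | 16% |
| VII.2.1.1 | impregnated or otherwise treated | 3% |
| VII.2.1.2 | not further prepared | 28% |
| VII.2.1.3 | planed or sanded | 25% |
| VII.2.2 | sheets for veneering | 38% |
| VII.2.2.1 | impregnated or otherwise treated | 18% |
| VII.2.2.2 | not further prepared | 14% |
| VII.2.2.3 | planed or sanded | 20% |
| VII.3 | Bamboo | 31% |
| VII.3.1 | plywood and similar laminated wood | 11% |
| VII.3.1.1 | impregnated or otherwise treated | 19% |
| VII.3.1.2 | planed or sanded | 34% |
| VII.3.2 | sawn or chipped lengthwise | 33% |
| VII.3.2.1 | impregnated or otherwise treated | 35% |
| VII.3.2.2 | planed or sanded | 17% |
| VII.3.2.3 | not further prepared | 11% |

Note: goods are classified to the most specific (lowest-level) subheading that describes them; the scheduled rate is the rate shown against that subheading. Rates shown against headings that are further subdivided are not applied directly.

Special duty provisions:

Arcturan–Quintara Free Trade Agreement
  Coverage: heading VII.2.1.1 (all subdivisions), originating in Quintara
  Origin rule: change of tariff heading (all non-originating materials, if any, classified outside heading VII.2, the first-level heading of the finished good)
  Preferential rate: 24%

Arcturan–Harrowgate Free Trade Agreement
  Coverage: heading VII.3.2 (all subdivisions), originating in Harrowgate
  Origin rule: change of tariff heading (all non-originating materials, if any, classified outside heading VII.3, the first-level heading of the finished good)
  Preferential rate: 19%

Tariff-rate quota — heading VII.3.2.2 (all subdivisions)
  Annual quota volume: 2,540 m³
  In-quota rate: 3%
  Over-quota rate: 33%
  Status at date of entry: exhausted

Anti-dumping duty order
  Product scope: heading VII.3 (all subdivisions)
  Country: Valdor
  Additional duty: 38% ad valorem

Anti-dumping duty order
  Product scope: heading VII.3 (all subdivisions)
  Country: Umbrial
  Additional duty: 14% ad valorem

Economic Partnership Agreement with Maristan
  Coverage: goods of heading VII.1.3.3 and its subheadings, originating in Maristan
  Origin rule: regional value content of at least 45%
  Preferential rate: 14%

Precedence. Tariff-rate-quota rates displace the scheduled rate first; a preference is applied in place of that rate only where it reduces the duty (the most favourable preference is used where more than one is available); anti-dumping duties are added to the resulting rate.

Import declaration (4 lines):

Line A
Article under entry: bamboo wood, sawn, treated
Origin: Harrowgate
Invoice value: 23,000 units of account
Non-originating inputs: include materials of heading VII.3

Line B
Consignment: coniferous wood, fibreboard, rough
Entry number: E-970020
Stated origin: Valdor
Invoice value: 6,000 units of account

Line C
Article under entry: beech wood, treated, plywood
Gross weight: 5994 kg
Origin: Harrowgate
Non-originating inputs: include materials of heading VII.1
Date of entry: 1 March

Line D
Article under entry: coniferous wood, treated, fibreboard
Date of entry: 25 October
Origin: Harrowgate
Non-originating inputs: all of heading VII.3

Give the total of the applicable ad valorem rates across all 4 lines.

83%

Line A: bamboo → VII.3; sawn → VII.3.2; treated → VII.3.2.1. Scheduled 35%. Harrowgate agreement on VII.3.2: CTH not met. → 35%.
Line B: coniferous → VII.2; fibreboard → VII.2.1; rough → VII.2.1.2. Scheduled 28%. No special measure applies. → 28%.
Line C: beech → VII.1; plywood → VII.1.1; treated → VII.1.1.2. Scheduled 17%. Harrowgate agreement on VII.3.2: VII.1.1.2 not covered. → 17%.
Line D: coniferous → VII.2; fibreboard → VII.2.1; treated → VII.2.1.1. Scheduled 3%. Harrowgate agreement on VII.3.2: VII.2.1.1 not covered. → 3%.
Sum: 35% + 28% + 17% + 3% = 83%.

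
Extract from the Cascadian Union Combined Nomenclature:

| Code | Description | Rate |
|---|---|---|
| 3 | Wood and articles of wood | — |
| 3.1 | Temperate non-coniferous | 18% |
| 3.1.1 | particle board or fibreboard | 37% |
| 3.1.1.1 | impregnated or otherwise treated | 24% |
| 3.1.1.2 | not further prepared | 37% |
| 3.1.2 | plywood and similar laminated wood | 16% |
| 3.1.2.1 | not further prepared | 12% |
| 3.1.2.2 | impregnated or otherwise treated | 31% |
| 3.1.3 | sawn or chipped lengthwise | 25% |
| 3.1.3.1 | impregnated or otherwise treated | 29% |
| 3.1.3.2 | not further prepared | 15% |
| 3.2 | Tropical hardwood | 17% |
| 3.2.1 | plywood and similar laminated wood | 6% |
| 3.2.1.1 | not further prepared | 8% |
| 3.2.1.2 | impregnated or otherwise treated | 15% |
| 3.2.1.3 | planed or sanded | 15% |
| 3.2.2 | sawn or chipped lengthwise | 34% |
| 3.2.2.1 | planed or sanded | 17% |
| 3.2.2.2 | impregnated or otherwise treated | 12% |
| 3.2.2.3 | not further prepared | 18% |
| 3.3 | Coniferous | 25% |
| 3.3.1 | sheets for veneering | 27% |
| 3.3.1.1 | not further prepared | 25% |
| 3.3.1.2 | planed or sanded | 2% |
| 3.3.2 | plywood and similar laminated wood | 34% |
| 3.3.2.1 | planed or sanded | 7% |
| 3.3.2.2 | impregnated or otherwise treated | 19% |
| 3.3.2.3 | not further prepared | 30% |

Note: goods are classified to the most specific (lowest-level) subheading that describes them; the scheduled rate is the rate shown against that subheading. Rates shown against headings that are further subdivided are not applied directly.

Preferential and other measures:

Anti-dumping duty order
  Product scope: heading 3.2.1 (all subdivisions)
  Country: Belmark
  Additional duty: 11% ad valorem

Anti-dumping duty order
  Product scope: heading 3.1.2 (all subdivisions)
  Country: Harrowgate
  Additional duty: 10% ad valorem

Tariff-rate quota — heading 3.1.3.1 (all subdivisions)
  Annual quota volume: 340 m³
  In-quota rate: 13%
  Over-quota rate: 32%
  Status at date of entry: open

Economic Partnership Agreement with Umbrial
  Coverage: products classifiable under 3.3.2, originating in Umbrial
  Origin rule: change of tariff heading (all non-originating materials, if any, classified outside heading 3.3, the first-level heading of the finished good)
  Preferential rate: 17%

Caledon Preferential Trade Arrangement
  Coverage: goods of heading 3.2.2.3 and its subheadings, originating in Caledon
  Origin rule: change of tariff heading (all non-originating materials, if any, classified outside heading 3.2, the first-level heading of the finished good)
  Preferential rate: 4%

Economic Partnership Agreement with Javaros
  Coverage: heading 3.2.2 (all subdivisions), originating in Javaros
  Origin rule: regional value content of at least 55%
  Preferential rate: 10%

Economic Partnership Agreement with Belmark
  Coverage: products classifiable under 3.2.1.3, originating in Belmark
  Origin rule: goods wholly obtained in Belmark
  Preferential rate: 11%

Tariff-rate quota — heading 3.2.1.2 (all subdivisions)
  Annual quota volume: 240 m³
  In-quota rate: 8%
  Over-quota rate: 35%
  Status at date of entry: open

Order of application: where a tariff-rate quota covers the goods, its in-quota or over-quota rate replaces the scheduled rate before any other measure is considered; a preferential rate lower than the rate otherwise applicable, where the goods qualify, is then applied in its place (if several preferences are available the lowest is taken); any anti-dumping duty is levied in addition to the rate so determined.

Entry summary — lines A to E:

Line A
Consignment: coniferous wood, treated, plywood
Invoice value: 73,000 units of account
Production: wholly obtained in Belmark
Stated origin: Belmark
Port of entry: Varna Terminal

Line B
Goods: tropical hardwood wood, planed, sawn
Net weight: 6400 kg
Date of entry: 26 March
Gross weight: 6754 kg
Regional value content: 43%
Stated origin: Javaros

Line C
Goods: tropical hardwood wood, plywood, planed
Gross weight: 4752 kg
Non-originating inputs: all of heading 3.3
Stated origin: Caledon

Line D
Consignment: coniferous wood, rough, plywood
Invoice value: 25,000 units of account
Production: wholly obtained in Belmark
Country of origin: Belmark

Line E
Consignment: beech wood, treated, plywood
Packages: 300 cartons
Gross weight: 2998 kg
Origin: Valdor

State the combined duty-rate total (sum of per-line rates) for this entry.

Line A: coniferous → 3.3; plywood → 3.3.2; treated → 3.3.2.2. Scheduled 19%. Belmark agreement on 3.2.1.3: 3.3.2.2 not covered. → 19%.
Line B: tropical hardwood → 3.2; sawn → 3.2.2; planed → 3.2.2.1. Scheduled 17%. Javaros agreement on 3.2.2: RVC < 55%. → 17%.
Line C: tropical hardwood → 3.2; plywood → 3.2.1; planed → 3.2.1.3. Scheduled 15%. Caledon agreement on 3.2.2.3: 3.2.1.3 not covered. → 15%.
Line D: coniferous → 3.3; plywood → 3.3.2; rough → 3.3.2.3. Scheduled 30%. Belmark agreement on 3.2.1.3: 3.3.2.3 not covered. → 30%.
Line E: beech → 3.1; plywood → 3.1.2; treated → 3.1.2.2. Scheduled 31%. No special measure applies. → 31%.
Sum: 19% + 17% + 15% + 30% + 31% = 112%.

112%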